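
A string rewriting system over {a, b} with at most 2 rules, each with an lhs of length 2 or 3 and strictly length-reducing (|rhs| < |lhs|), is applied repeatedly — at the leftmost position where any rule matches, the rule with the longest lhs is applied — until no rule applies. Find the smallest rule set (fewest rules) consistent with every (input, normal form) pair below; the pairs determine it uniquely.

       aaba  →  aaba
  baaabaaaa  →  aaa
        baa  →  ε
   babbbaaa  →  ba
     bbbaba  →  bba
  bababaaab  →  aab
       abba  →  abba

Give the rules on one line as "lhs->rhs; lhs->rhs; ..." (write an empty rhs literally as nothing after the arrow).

  | aaba
  | baaabaaaa => abaaaa => aaa
  | baa => ε
  | babbbaaa => bbaaa => ba

baa->; bab->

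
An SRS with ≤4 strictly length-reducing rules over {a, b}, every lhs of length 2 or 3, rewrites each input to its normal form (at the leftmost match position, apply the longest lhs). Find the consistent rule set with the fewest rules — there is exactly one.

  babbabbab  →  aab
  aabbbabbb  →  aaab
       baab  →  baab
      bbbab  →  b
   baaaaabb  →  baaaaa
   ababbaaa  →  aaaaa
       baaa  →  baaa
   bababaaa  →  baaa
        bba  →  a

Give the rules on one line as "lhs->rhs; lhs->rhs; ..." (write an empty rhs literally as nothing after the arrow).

aba->aa; bab->b; bb->

  | babbabbab => bbabbab => abbab => aab
  | aabbbabbb => aababbb => aaabbb => aaab
  | baab
  | bbbab => bab => b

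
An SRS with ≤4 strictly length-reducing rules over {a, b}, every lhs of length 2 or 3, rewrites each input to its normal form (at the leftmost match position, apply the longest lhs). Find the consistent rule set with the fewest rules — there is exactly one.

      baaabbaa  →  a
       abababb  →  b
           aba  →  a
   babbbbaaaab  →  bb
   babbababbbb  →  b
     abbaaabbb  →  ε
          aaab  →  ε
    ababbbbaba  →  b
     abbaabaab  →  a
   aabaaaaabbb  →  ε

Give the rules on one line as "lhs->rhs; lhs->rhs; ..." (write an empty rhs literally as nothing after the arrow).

  | baaabbaa => baabbaa => babbaa => bbbaa => aaa => a
  | abababb => ababb => abb => b
  | aba => a
  | babbbbaaaab => bbbbbaaaab => abbaaaab => baaaab => baaab => baab => bab => bb

aa->; ab->; ba->b; bbb->a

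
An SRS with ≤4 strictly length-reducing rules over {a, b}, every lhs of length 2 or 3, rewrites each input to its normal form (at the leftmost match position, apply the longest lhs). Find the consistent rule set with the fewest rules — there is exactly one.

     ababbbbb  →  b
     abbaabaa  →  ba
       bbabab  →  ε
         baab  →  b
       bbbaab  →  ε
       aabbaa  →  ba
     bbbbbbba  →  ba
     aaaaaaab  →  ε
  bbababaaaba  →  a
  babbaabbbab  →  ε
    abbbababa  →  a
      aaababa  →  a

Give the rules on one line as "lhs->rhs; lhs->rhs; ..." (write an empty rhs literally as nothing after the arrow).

aa->a; ab->; bb->a

  | ababbbbb => abbbbb => bbbb => abb => b
  | abbaabaa => baabaa => babaa => baa => ba
  | bbabab => aabab => abab => ab => ε
  | baab => bab => b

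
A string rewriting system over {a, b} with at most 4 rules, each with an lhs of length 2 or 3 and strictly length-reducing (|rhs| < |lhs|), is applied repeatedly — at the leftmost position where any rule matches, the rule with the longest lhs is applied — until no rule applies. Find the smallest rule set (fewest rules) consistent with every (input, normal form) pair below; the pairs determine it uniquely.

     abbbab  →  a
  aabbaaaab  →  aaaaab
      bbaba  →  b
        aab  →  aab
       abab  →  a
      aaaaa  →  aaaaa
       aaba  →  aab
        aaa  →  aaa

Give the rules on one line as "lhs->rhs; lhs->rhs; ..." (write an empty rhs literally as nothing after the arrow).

  | abbbab => abab => abb => a
  | aabbaaaab => aaaaab
  | bbaba => ba => b
  | aab

ba->b; bb->; bba->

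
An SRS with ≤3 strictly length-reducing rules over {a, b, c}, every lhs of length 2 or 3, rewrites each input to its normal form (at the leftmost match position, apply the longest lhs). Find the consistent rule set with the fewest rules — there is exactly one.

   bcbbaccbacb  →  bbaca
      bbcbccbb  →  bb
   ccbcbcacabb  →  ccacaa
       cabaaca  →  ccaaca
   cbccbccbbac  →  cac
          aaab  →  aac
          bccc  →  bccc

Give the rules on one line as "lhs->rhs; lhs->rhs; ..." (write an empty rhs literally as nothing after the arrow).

  | bcbbaccbacb => bbaccbacb => bbacacb => bbaca
  | bbcbccbb => bbccbb => bbcb => bb
  | ccbcbcacabb => ccbcacabb => ccacabb => ccacaa
  | cabaaca => ccaaca

ab->c; abb->aa; cb->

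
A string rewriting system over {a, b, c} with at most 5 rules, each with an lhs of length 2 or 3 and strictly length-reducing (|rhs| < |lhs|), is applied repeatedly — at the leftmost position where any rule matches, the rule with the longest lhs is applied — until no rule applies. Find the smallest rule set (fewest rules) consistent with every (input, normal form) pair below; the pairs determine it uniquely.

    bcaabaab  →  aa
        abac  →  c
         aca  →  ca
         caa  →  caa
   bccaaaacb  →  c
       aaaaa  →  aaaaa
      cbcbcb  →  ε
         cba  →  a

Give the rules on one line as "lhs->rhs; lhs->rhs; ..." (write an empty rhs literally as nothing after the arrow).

ab->; ac->c; bc->; cb->

  | bcaabaab => aabaab => aaab => aa
  | abac => ac => c
  | aca => ca
  | caa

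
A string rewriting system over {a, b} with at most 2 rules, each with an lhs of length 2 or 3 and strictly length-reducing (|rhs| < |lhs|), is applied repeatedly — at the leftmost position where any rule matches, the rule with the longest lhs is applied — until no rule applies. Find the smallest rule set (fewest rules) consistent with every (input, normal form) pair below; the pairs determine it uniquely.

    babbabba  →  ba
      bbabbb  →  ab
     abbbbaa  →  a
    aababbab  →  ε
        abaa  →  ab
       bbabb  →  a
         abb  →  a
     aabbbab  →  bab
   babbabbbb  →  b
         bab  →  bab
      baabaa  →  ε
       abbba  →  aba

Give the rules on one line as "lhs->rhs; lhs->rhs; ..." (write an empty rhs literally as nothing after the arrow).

aa->; bb->

  | babbabba => baabba => bbba => ba
  | bbabbb => abbb => ab
  | abbbbaa => abbaa => aaa => a
  | aababbab => babbab => baab => bb => ε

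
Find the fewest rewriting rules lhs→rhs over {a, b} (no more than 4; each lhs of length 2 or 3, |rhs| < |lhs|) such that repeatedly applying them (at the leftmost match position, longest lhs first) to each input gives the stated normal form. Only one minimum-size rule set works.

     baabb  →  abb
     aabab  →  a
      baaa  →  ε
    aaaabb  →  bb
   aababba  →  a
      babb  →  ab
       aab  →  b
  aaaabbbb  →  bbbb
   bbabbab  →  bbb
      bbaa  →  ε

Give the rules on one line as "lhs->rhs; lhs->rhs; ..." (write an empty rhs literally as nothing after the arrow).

  | baabb => abb
  | aabab => bab => a
  | baaa => aa => ε
  | aaaabb => aabb => bb

aa->; ba->; bab->a; bba->b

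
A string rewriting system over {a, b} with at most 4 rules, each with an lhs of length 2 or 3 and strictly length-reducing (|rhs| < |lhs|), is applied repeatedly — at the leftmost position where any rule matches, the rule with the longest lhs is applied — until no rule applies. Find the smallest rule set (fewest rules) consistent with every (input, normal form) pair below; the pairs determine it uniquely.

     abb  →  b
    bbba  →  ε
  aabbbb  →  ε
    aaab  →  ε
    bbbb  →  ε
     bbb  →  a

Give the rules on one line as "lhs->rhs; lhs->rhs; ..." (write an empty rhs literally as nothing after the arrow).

  | abb => b
  | bbba => aa => ε
  | aabbbb => bbbb => ab => ε
  | aaab => ab => ε

aa->; ab->; bbb->a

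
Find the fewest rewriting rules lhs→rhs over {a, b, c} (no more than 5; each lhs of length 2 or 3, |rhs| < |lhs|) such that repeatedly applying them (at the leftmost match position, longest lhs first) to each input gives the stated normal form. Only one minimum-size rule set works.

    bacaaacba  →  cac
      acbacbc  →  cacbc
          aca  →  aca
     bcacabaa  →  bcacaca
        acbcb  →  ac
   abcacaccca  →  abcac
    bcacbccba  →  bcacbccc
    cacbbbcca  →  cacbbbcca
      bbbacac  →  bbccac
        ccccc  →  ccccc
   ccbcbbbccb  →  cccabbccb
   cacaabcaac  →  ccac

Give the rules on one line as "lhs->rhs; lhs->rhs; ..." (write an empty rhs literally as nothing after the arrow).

  | bacaaacba => ccaaacba => cacacba => cacacc => cacca => ccaa => cac
  | acbacbc => acccbc => cacbc
  | aca
  | bcacabaa => bcacaca

acc->ca; ba->c; bcb->ca; caa->ac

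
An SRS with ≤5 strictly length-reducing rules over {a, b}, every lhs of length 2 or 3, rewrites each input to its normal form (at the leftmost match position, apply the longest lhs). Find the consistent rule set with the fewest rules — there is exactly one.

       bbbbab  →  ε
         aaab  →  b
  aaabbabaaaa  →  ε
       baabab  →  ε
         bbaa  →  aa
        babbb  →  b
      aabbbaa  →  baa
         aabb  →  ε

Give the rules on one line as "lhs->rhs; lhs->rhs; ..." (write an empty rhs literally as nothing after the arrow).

  | bbbbab => bbab => ab => ε
  | aaab => abb => b
  | aaabbabaaaa => abbbabaaaa => bbabaaaa => abaaaa => aaaaa => abaa => aaa => ab => ε
  | baabab => baaab => babb => bb => ε

aaa->ab; ab->; aba->aa; bb->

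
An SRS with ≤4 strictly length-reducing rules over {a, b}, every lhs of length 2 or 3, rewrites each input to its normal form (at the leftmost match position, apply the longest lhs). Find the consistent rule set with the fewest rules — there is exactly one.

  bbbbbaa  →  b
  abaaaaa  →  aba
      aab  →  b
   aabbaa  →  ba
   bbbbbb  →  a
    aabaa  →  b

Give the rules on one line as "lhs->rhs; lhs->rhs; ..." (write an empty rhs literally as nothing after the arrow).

  | bbbbbaa => abbbaa => aabaa => baa => b
  | abaaaaa => abaaa => aba
  | aab => b
  | aabbaa => bbaa => ba

aa->; bb->a; bba->b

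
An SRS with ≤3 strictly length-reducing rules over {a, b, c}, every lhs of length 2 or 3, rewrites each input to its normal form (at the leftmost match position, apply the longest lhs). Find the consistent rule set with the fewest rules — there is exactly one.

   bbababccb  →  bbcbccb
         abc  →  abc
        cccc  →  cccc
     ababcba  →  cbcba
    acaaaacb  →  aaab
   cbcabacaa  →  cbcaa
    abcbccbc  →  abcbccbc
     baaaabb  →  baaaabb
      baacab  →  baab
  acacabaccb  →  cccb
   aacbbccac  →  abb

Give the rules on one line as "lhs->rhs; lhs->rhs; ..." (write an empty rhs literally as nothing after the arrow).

  | bbababccb => bbcbccb
  | abc
  | cccc
  | ababcba => cbcba

aba->c; ac->; cca->a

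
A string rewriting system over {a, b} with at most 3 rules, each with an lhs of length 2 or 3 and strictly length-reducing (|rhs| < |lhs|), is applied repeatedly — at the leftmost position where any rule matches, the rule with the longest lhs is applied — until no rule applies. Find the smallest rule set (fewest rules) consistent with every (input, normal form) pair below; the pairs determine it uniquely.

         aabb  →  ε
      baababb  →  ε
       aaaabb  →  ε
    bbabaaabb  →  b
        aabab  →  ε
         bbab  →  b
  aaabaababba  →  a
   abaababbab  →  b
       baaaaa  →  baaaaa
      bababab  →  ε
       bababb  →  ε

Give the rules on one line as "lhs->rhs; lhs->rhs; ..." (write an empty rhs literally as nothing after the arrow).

  | aabb => abb => bb => ε
  | baababb => bababb => bbabb => abb => bb => ε
  | aaaabb => aaabb => aabb => abb => bb => ε
  | bbabaaabb => abaaabb => baaabb => baabb => babb => bbb => b

ab->b; bb->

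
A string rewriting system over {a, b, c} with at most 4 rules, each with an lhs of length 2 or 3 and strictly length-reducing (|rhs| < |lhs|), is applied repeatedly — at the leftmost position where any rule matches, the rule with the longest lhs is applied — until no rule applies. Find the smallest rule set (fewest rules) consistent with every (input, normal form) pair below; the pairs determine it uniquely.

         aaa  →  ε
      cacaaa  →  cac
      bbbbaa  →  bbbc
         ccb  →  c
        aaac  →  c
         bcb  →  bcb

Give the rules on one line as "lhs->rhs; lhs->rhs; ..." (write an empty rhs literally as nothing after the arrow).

  | aaa => ε
  | cacaaa => cac
  | bbbbaa => bbbc
  | ccb => c

aaa->; baa->c; ccb->c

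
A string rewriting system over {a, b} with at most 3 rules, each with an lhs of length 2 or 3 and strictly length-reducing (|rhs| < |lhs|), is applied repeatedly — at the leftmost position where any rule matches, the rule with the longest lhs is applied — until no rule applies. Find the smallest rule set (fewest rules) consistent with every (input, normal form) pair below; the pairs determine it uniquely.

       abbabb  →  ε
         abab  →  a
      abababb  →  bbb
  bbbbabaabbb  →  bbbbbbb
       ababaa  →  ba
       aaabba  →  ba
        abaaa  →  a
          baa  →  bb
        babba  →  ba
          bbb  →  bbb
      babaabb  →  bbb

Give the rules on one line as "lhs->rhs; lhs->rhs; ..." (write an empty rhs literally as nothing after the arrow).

aa->b; abb->; bab->

  | abbabb => abb => ε
  | abab => a
  | abababb => aabb => bbb
  | bbbbabaabbb => bbbaabbb => bbbbbbb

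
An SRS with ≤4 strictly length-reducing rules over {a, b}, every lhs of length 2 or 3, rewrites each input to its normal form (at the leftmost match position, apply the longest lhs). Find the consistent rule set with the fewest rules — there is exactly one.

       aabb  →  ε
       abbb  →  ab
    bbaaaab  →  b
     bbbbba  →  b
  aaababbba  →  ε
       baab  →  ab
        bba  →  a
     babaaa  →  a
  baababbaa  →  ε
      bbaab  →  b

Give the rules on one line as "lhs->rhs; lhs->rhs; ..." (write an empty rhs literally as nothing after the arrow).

aa->; ba->b; baa->a; bb->

  | aabb => bb => ε
  | abbb => ab
  | bbaaaab => aaaab => aab => b
  | bbbbba => bbba => ba => b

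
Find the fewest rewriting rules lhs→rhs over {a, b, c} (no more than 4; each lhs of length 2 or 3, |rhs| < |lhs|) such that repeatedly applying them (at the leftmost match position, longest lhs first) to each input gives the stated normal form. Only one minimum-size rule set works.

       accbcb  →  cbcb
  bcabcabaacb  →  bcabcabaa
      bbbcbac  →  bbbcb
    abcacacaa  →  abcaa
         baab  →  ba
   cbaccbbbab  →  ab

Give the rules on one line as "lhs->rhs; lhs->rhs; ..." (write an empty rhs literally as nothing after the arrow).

  | accbcb => cbcb
  | bcabcabaacb => bcabcabaa
  | bbbcbac => bbbcb
  | abcacacaa => abcacaa => abcaa

aab->a; ac->; acb->a; cbb->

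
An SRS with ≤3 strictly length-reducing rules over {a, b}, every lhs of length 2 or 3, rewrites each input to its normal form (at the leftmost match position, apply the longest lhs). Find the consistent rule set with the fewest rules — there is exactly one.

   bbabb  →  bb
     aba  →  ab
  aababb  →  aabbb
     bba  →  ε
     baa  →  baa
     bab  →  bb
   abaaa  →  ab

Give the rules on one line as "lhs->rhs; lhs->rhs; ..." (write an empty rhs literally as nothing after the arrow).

  | bbabb => bb
  | aba => ab
  | aababb => aabbb
  | bba => ε

aba->ab; bab->bb; bba->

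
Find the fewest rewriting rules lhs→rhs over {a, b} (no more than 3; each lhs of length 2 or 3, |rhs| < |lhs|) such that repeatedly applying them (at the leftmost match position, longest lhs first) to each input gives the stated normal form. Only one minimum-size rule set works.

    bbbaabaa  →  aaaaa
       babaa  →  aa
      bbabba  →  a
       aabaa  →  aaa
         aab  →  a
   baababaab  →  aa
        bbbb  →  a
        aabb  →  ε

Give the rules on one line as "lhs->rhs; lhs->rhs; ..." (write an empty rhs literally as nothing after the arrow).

  | bbbaabaa => aaaabaa => aaaaa
  | babaa => abaa => aa
  | bbabba => babba => abba => ba => a
  | aabaa => aaa

ab->; ba->a; bbb->aa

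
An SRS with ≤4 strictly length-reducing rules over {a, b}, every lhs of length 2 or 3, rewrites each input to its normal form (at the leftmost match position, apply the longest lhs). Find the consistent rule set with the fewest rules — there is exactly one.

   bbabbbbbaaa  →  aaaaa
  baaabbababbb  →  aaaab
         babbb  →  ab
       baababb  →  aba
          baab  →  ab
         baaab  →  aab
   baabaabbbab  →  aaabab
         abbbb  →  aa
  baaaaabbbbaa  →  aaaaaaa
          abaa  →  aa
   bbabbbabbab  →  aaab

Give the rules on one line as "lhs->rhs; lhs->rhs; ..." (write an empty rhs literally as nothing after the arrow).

  | bbabbbbbaaa => abbbbbaaa => aabbbaaa => aaabaaa => aaaaa
  | baaabbababbb => aabbababbb => aaababbb => aaabaab => aaaab
  | babbb => baab => ab
  | baababb => ababb => aba

baa->a; bb->; bbb->ab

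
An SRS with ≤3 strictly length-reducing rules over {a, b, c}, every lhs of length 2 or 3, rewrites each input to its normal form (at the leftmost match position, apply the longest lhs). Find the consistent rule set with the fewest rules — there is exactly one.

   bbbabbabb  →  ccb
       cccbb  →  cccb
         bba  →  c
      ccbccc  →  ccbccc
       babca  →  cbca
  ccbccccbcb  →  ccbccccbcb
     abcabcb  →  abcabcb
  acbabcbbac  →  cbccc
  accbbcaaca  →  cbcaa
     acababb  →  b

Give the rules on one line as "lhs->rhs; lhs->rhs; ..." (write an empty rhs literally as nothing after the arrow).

ac->; ba->c; bb->b

  | bbbabbabb => bbabbabb => babbabb => cbbabb => cbabb => ccbb => ccb
  | cccbb => cccb
  | bba => ba => c
  | ccbccc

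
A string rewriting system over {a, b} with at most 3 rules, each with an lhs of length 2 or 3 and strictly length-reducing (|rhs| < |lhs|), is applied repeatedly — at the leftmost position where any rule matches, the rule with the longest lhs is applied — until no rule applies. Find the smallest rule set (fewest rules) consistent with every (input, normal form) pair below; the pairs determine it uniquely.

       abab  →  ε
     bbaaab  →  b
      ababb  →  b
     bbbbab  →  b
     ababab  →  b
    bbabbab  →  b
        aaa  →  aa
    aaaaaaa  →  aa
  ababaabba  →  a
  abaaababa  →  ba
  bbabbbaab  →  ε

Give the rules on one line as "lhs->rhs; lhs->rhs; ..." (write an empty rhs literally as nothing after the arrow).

  | abab => bab => bb => ε
  | bbaaab => aaab => aab => ab => b
  | ababb => babb => bbb => b
  | bbbbab => bbab => ab => b

aaa->aa; ab->b; bb->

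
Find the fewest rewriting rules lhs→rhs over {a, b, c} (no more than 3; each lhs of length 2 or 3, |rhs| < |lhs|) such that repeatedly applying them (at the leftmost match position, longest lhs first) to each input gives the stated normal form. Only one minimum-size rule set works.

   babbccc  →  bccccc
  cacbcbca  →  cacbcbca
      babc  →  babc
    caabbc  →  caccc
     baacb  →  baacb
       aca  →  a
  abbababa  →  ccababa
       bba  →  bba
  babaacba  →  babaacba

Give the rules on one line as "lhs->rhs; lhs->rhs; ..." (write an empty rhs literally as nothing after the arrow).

abb->cc; aca->a

  | babbccc => bccccc
  | cacbcbca
  | babc
  | caabbc => caccc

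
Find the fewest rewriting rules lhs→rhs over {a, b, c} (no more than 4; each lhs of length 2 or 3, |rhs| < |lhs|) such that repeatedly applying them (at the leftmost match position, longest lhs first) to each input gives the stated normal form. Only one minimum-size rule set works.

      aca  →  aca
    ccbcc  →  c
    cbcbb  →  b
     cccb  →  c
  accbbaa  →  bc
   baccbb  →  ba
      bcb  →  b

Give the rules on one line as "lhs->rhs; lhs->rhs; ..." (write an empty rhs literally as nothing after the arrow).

  | aca
  | ccbcc => ccc => cc => c
  | cbcbb => cbb => b
  | cccb => ccb => c

aaa->bc; cb->; cc->c; ccb->c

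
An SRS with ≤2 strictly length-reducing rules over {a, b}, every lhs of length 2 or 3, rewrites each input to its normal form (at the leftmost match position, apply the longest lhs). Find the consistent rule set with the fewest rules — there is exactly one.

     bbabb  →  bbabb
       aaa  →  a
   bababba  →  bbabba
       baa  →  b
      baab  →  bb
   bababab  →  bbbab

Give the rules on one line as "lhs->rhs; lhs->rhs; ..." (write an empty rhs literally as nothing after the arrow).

aa->; aba->ba

  | bbabb
  | aaa => a
  | bababba => bbabba
  | baa => b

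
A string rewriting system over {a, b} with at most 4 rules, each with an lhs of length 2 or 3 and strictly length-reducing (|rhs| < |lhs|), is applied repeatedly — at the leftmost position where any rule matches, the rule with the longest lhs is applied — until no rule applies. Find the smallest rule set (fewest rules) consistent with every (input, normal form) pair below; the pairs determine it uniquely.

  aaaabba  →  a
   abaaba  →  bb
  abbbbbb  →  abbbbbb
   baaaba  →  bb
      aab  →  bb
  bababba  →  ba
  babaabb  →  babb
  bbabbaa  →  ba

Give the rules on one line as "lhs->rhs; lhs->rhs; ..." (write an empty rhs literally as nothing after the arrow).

  | aaaabba => baabba => bbbba => bba => a
  | abaaba => bbaba => aba => bb
  | abbbbbb
  | baaaba => bbaba => aba => bb

aa->b; aba->bb; bba->a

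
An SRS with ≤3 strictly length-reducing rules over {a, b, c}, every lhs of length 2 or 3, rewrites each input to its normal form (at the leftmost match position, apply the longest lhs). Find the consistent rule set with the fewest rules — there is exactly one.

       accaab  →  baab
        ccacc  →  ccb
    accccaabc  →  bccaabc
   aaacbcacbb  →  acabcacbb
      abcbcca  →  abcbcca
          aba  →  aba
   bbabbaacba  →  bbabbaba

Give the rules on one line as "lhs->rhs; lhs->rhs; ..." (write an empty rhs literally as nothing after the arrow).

  | accaab => baab
  | ccacc => ccb
  | accccaabc => bccaabc
  | aaacbcacbb => acabcacbb

aac->ca; acc->b; bbc->bb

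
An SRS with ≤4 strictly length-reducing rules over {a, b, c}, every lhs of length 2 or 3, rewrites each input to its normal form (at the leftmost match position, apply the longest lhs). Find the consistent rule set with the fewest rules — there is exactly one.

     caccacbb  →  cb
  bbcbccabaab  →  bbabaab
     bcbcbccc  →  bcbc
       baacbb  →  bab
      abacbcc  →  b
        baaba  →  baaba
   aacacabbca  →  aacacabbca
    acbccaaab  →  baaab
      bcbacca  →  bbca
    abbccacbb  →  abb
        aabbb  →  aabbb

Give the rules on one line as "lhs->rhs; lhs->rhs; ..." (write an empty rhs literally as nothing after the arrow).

  | caccacbb => cabacbb => cacbb => cb
  | bbcbccabaab => bbcbbabaab => bbabaab
  | bcbcbccc => bcbcbbc => bcbc
  | baacbb => bab

acb->; bac->c; cbb->; cc->b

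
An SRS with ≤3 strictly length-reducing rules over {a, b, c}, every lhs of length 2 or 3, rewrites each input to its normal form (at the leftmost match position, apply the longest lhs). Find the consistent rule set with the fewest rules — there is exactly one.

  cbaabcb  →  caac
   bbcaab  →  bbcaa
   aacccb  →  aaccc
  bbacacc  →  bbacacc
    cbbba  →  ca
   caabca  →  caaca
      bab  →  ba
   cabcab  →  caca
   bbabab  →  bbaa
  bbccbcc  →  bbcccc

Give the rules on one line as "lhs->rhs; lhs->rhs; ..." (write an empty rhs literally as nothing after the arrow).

  | cbaabcb => caabcb => caacb => caac
  | bbcaab => bbcaa
  | aacccb => aaccc
  | bbacacc

ab->a; cb->c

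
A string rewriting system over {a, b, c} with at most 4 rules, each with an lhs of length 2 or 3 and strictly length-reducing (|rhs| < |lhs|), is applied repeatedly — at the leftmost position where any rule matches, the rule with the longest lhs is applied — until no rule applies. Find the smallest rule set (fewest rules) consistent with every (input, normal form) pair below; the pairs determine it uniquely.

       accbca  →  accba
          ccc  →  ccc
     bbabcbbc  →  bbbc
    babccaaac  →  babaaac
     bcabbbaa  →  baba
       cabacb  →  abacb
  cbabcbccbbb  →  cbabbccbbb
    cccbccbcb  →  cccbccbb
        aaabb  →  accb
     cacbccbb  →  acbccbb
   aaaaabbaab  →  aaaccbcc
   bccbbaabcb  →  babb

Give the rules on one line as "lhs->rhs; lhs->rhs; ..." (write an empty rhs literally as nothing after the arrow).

aab->cc; bba->; bcb->bb; ca->a

  | accbca => accba
  | ccc
  | bbabcbbc => bcbbc => bbbc
  | babccaaac => babcaaac => babaaac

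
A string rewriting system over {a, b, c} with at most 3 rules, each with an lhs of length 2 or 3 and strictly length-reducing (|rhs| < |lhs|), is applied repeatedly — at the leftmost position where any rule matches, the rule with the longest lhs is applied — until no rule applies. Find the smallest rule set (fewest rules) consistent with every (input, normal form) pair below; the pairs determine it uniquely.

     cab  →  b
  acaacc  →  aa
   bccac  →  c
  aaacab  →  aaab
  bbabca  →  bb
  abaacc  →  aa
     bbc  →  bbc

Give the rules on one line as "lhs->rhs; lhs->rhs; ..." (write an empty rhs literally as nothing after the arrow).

  | cab => b
  | acaacc => aacc => aa
  | bccac => bac => c
  | aaacab => aaab

ba->; ca->; cc->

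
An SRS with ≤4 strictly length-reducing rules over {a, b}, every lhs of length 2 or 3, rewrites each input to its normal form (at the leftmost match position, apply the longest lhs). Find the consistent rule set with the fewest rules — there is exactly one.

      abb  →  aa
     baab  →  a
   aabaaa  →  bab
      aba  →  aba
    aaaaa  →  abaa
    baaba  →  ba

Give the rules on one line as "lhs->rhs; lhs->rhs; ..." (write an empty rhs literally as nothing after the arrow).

aaa->ab; aab->b; bb->a; bba->ba

  | abb => aa
  | baab => bb => a
  | aabaaa => baaa => bab
  | aba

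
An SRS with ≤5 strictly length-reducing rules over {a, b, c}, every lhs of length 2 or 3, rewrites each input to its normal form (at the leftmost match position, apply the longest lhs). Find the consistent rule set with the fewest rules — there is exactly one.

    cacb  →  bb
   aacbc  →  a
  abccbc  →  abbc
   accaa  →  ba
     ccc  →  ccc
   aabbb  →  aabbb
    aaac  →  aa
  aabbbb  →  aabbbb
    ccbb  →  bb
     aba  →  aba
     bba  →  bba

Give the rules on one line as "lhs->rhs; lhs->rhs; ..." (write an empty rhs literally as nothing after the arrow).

ac->; acb->a; ca->b; cb->b

  | cacb => bcb => bb
  | aacbc => aac => a
  | abccbc => abcbc => abbc
  | accaa => caa => ba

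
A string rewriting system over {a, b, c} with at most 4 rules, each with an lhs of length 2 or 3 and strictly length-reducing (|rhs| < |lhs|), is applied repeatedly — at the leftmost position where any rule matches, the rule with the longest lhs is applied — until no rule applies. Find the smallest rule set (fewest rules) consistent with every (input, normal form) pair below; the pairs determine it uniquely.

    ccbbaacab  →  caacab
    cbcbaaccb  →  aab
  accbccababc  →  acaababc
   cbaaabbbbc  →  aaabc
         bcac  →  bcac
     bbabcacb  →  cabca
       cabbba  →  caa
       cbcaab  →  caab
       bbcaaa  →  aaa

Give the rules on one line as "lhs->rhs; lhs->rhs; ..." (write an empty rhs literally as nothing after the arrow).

  | ccbbaacab => bbaacab => caacab
  | cbcbaaccb => cbaaccb => aaccb => aab
  | accbccababc => abccababc => acaababc
  | cbaaabbbbc => aaabbbbc => aaacbbc => aaabc

bb->c; bcc->ca; cb->; cc->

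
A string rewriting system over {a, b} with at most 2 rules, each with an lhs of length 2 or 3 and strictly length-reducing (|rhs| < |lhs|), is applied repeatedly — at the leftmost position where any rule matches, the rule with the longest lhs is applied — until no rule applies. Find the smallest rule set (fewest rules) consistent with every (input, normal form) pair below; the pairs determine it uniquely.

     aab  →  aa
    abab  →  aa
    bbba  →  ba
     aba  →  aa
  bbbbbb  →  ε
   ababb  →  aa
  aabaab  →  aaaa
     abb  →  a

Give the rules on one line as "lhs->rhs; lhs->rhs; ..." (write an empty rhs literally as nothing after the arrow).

  | aab => aa
  | abab => aab => aa
  | bbba => ba
  | aba => aa

ab->a; bb->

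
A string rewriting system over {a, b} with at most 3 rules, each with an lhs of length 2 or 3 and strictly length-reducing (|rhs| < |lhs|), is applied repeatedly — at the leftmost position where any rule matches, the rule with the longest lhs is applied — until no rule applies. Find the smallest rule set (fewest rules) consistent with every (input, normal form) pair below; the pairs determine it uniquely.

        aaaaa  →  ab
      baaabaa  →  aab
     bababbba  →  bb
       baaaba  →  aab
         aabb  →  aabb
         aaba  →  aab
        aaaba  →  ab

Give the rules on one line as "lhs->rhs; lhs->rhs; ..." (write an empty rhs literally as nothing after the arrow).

aaa->ab; aba->ab; ba->

  | aaaaa => abaa => aba => ab
  | baaabaa => aabaa => aaba => aab
  | bababbba => babbba => bbba => bb
  | baaaba => aaba => aab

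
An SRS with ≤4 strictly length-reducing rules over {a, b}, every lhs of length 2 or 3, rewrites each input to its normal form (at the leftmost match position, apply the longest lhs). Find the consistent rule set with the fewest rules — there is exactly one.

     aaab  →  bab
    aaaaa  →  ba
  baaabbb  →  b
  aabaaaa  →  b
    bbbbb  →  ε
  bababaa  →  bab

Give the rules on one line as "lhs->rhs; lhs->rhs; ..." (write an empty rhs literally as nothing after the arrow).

  | aaab => bab
  | aaaaa => baaa => bba => ba
  | baaabbb => bbabbb => babbb => bb => b
  | aabaaaa => bbaaaa => baaaa => bbaa => baa => bb => b

aa->b; abb->; bb->b; bbb->a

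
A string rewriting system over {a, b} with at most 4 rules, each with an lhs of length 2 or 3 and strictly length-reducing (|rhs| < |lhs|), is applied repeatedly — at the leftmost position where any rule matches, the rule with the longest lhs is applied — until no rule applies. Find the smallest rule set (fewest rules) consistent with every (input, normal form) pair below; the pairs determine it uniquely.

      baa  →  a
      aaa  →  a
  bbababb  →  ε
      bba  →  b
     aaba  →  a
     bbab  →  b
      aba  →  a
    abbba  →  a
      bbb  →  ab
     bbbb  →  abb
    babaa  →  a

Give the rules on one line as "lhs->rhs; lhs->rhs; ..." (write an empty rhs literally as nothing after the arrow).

  | baa => a
  | aaa => aa => a
  | bbababb => bbaabb => babb => bab => ba => ε
  | bba => b

aa->a; ba->; bab->ba; bbb->ab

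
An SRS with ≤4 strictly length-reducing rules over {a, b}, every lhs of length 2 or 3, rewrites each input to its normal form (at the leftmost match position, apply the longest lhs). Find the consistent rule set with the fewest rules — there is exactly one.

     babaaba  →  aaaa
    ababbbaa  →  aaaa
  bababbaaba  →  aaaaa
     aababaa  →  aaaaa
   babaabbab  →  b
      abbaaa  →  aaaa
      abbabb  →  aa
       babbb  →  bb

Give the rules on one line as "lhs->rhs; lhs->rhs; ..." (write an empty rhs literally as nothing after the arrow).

  | babaaba => baaaba => aaaba => aaaa
  | ababbbaa => aabbbaa => aabaa => aaaa
  | bababbaaba => baabbaaba => aabbaaba => aaaaba => aaaaa
  | aababaa => aaabaa => aaaaa

ab->b; aba->aa; abb->a; baa->aa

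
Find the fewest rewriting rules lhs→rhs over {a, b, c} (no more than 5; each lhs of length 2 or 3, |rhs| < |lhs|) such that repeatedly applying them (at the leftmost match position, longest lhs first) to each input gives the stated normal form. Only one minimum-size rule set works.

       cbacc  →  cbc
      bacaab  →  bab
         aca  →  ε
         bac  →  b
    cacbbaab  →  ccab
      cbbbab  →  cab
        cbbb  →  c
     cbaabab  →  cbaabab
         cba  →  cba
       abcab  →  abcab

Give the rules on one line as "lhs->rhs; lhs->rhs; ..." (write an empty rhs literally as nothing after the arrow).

  | cbacc => cbc
  | bacaab => bab
  | aca => ε
  | bac => b

ac->; aca->; bba->c; bbb->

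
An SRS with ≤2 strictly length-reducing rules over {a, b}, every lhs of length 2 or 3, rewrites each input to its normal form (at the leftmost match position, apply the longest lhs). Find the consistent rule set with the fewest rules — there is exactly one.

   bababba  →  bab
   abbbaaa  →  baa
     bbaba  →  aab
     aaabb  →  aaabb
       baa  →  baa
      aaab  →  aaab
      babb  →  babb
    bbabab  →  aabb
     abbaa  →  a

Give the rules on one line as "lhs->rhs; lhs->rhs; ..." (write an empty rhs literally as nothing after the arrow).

  | bababba => bbba => bab
  | abbbaaa => ababaa => baa
  | bbaba => abba => aab
  | aaabb

aba->; bba->ab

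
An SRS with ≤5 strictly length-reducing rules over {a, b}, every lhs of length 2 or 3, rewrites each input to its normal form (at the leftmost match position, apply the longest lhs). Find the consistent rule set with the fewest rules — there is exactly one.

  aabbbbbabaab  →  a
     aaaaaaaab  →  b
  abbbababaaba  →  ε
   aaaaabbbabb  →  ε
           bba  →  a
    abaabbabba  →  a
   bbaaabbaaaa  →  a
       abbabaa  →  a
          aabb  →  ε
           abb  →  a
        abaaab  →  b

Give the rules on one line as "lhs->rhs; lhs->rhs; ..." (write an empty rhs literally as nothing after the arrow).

  | aabbbbbabaab => bbbbbabaab => bbbabaab => babaab => baab => ab => a
  | aaaaaaaab => aaaaaab => aaaab => aab => b
  | abbbababaaba => abbababaaba => abababaaba => aababaaba => babaaba => baaba => aba => aa => ε
  | aaaaabbbabb => aaabbbabb => abbbabb => abbabb => ababb => aabb => bb => ε

aa->; ab->a; ba->; bb->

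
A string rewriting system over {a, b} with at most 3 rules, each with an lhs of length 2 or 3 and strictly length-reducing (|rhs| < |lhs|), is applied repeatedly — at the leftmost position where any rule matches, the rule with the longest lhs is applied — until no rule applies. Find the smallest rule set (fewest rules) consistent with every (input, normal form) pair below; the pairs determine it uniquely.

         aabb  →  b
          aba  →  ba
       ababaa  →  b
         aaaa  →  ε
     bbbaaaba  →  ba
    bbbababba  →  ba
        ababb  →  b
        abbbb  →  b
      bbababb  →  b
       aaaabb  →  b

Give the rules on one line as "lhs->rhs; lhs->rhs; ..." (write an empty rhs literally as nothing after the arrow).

aa->; ab->b; bb->b

  | aabb => bb => b
  | aba => ba
  | ababaa => babaa => bbaa => baa => b
  | aaaa => aa => ε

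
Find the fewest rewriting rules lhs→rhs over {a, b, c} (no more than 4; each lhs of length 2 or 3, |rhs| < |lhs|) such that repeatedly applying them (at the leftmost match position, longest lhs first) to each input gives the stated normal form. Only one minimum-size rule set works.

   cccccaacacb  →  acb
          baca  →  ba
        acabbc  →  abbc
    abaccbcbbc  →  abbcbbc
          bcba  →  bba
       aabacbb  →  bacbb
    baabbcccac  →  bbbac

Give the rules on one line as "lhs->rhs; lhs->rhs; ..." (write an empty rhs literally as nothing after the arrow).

  | cccccaacacb => acccaacacb => aacaacacb => caacacb => acacb => acb
  | baca => ba
  | acabbc => abbc
  | abaccbcbbc => abaabcbbc => abbcbbc

aa->; ca->; cba->ba; cc->a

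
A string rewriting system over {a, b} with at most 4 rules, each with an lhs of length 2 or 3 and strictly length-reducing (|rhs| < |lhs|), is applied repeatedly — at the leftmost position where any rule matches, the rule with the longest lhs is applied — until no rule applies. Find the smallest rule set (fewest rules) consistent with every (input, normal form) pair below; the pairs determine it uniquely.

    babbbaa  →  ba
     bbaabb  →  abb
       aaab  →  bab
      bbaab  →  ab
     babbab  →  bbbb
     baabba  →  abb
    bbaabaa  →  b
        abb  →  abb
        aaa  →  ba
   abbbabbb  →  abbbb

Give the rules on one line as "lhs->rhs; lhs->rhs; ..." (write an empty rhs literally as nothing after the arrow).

aa->b; aba->a; bba->ab

  | babbbaa => bababa => baba => ba
  | bbaabb => ababb => abb
  | aaab => bab
  | bbaab => abab => ab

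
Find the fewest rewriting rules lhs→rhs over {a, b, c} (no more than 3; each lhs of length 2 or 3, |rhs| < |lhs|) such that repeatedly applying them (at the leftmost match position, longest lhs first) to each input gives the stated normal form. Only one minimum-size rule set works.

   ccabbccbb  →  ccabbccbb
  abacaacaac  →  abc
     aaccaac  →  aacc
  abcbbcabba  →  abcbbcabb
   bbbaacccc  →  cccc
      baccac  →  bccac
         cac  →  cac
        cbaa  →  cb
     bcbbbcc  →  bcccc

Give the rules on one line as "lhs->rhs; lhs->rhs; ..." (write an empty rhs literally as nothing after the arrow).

  | ccabbccbb
  | abacaacaac => abcaacaac => abcaac => abc
  | aaccaac => aacc
  | abcbbcabba => abcbbcabb

ba->b; bbb->c; caa->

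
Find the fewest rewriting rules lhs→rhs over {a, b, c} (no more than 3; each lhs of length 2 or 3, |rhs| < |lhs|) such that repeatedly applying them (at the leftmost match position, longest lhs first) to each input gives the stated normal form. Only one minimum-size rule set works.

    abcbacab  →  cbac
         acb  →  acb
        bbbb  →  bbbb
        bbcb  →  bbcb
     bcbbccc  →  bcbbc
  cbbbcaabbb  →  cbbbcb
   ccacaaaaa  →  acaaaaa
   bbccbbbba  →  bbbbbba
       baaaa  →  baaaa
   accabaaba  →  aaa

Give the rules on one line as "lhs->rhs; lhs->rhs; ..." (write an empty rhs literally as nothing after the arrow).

  | abcbacab => cbacab => cbac
  | acb
  | bbbb
  | bbcb

ab->; cc->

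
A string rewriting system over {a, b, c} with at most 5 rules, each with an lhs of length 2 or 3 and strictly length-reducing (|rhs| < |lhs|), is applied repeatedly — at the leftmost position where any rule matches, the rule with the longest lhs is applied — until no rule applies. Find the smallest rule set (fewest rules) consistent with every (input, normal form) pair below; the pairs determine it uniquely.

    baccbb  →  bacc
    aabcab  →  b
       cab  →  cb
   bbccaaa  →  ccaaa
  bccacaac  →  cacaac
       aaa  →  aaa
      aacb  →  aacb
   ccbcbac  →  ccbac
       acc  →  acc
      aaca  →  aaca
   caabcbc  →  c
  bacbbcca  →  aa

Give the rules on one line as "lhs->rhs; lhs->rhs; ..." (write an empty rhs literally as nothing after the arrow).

  | baccbb => bacc
  | aabcab => abcab => bcab => ab => b
  | cab => cb
  | bbccaaa => ccaaa

ab->b; bb->; bc->; ccc->ba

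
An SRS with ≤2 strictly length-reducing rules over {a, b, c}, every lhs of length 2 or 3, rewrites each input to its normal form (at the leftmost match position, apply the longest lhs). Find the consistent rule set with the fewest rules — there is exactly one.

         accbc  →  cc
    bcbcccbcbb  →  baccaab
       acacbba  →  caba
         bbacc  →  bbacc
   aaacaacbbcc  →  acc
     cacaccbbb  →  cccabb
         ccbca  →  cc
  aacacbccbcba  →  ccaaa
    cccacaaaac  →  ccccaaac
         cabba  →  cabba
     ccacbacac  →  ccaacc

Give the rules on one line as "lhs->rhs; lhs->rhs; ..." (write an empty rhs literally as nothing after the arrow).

aca->c; cb->a

  | accbc => acac => cc
  | bcbcccbcbb => bacccbcbb => baccacbb => baccaab
  | acacbba => ccbba => caba
  | bbacc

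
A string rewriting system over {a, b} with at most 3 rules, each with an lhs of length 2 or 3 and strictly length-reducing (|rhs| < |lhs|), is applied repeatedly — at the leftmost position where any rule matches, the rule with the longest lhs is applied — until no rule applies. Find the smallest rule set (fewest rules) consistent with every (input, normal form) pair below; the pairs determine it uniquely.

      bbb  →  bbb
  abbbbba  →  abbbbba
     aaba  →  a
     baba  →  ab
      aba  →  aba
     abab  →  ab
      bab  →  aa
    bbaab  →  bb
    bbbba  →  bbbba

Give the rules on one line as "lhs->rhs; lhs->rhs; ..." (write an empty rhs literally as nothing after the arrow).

  | bbb
  | abbbbba
  | aaba => a
  | baba => aaa => ab

aaa->ab; aab->; bab->aa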